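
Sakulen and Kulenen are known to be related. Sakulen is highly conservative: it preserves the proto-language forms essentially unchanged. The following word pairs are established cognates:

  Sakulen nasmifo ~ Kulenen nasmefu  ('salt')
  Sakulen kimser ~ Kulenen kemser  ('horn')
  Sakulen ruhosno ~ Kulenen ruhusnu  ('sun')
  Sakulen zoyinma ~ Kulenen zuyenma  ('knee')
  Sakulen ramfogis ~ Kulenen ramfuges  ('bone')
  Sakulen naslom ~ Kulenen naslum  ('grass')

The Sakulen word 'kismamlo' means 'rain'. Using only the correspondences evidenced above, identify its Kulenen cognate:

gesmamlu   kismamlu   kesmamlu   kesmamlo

kesmamlu

ramfogis ~ ramfuges — Sakulen i corresponds to Kulenen e after a consonant, before a consonant other than r, m, n, p, b, f, v.
nasmifo ~ nasmefu, ruhosno ~ ruhusnu — Sakulen o corresponds to Kulenen u word-finally.
Applying these to Sakulen 'kismamlo':
  kismamlo → kesmamlo   (i→e after a consonant, before a consonant other than r, m, n, p, b, f, v)
  kesmamlo → kesmamlu   (o→u word-finally)
So the Kulenen cognate is 'kesmamlu'.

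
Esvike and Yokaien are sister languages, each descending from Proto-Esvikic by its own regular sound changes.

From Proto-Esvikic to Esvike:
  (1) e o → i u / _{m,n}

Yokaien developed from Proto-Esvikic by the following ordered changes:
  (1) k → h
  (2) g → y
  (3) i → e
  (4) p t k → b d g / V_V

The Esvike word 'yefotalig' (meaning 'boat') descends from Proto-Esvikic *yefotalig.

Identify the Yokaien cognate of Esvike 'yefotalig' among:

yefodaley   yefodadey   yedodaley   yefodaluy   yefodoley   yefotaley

yefodaley

Yokaien: start from *yefotalig.
  rule 1: no change — yefotalig
  rule 2 (unconditioned shift): yefotalig → yefotaliy
  rule 3 (vowel merger): yefotaliy → yefotaley
  rule 4 (intervocalic voicing): yefotaley → yefodaley
  ⇒ Yokaien yefodaley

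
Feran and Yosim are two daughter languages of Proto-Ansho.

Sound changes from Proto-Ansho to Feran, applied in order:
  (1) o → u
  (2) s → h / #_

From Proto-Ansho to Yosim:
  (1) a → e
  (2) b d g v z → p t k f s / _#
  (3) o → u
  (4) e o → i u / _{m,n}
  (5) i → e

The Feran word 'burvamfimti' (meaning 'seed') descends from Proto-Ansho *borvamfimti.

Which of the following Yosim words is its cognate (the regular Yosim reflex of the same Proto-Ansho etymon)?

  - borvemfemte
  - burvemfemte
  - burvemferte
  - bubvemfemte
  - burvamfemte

Yosim: start from *borvamfimti.
  rule 1 (vowel merger): borvamfimti → borvemfimti
  rule 2: no change — borvemfimti
  rule 3 (vowel merger): borvemfimti → burvemfimti
  rule 4 (pre-nasal raising): burvemfimti → burvimfimti
  rule 5 (vowel merger): burvimfimti → burvemfemte
  ⇒ Yosim burvemfemte
Only 'burvemfemte' matches the regular Yosim development of *borvamfimti.

burvemfemte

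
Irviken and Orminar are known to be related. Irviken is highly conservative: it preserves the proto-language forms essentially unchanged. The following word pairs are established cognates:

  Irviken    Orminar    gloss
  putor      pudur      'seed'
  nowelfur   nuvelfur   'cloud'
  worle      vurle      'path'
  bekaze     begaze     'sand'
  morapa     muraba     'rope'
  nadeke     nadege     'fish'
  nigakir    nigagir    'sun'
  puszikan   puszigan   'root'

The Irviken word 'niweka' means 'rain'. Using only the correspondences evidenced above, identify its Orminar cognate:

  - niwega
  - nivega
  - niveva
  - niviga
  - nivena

nowelfur ~ nuvelfur — Irviken w corresponds to Orminar v between vowels (before a front vowel).
bekaze ~ begaze, puszikan ~ puszigan — Irviken k corresponds to Orminar g between vowels (before a back vowel).
Applying these to Irviken 'niweka':
  niweka → niveka   (w→v between vowels (before a front vowel))
  niveka → nivega   (k→g between vowels (before a back vowel))
So the Orminar cognate is 'nivega'.

nivega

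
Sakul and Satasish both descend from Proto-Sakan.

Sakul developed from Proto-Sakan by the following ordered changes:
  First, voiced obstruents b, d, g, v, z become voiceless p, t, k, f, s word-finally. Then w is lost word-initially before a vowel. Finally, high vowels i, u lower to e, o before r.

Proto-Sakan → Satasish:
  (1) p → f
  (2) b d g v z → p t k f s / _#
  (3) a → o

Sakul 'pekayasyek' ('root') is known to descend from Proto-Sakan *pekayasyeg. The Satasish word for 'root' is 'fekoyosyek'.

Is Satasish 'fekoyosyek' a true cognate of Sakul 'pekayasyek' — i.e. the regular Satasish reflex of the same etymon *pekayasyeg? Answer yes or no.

Derive the expected Satasish reflex of *pekayasyeg:
Satasish: start from *pekayasyeg.
  rule 1 (unconditioned shift): pekayasyeg → fekayasyeg
  rule 2 (final devoicing): fekayasyeg → fekayasyek
  rule 3 (vowel merger): fekayasyek → fekoyosyek
  ⇒ Satasish fekoyosyek
Satasish 'fekoyosyek' matches the regular reflex exactly, so the pair is cognate.

yes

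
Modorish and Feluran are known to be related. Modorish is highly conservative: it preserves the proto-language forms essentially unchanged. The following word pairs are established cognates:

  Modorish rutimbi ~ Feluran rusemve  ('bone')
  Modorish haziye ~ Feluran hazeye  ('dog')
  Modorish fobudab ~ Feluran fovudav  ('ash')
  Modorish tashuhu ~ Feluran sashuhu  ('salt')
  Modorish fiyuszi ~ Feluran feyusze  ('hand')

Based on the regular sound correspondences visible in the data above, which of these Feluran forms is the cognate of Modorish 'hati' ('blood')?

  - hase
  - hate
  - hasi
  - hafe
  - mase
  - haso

hase

rutimbi ~ rusemve — Modorish t corresponds to Feluran s between vowels (before a front vowel).
rutimbi ~ rusemve, fiyuszi ~ feyusze — Modorish i corresponds to Feluran e word-finally.
Applying these to Modorish 'hati':
  hati → hasi   (t→s between vowels (before a front vowel))
  hasi → hase   (i→e word-finally)
So the Feluran cognate is 'hase'.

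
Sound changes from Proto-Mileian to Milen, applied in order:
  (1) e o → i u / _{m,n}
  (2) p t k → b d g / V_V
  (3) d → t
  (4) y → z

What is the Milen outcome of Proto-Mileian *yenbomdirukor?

zinbumtirugor

Milen: *yenbomdirukor > yinbumdirukor > yinbumdirugor > yinbumtirugor > zinbumtirugor  (by pre-nasal raising, intervocalic voicing, unconditioned shift, unconditioned shift)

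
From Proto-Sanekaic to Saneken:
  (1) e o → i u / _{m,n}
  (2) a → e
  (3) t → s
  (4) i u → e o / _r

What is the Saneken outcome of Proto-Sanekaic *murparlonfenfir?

morperlunfinfer

Saneken: *murparlonfenfir > murparlunfinfir > murperlunfinfir > morperlunfinfer  (by pre-nasal raising, vowel merger, pre-rhotic lowering)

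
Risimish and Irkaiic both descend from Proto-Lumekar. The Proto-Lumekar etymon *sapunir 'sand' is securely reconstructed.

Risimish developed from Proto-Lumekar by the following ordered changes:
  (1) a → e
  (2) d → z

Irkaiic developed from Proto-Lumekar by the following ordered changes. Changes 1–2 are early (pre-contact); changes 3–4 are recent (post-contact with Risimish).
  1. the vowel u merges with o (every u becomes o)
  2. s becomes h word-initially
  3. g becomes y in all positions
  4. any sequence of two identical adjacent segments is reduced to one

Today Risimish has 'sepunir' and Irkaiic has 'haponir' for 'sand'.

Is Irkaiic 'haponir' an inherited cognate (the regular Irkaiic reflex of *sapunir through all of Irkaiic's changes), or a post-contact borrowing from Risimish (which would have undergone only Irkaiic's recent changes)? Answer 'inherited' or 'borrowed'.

If inherited, *sapunir would pass through all of Irkaiic's changes:
Irkaiic: *sapunir
  sapunir → saponir   [vowel merger]
  saponir → haponir   [debuccalisation]
  haponir (rule 3 does not apply)
  haponir (rule 4 does not apply)
  giving Irkaiic haponir.
If borrowed from Risimish 'sepunir' after the early changes, it would undergo only the recent ones:
  rule 3 (unconditioned shift): no change (sepunir)
  rule 4 (degemination): no change (sepunir)
  ⇒ as a loan: sepunir
Irkaiic 'haponir' matches the inherited outcome exactly, so it is an inherited cognate, not a loan.

inherited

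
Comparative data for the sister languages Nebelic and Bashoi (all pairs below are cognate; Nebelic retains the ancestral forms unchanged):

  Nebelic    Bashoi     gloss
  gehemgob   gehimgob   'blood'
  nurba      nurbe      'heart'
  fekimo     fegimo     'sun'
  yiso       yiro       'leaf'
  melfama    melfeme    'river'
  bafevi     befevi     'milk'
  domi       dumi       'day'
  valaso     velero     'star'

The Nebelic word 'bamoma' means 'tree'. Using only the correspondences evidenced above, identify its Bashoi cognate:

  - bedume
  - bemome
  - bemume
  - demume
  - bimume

melfama ~ melfeme — Nebelic a corresponds to Bashoi e after a consonant, before a nasal.
domi ~ dumi — Nebelic o corresponds to Bashoi u after a consonant, before a nasal.
nurba ~ nurbe, melfama ~ melfeme — Nebelic a corresponds to Bashoi e word-finally.
Applying these to Nebelic 'bamoma':
  bamoma → bemoma   (a→e after a consonant, before a nasal)
  bemoma → bemuma   (o→u after a consonant, before a nasal)
  bemuma → bemume   (a→e word-finally)
So the Bashoi cognate is 'bemume'.

bemume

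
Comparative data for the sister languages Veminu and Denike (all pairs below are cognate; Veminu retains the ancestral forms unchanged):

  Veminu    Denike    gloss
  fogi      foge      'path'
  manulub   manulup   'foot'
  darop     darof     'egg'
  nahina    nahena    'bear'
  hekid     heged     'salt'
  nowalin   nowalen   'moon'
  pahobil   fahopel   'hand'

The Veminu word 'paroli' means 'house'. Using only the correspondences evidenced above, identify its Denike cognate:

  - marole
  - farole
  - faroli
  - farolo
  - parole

pahobil ~ fahopel — Veminu p corresponds to Denike f word-initially before a back vowel.
fogi ~ foge — Veminu i corresponds to Denike e word-finally.
Applying these to Veminu 'paroli':
  paroli → faroli   (p→f word-initially before a back vowel)
  faroli → farole   (i→e word-finally)
So the Denike cognate is 'farole'.

farole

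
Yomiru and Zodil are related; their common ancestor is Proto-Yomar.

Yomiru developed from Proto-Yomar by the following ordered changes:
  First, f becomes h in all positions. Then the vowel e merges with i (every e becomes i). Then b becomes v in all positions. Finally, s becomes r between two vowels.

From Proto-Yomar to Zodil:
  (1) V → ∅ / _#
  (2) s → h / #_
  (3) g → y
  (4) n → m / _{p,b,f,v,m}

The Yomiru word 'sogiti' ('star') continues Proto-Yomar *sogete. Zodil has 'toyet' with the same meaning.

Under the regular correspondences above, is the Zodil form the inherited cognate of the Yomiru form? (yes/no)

Derive the expected Zodil reflex of *sogete:
Zodil: start from *sogete.
  rule 1 (apocope): sogete → soget
  rule 2 (debuccalisation): soget → hoget
  rule 3 (unconditioned shift): hoget → hoyet
  rule 4: no change — hoyet
  ⇒ Zodil hoyet
The regular Zodil reflex would be 'hoyet', but the attested form is 'toyet'. The correspondence is irregular, so they are not cognates (the Zodil form has a different source).

no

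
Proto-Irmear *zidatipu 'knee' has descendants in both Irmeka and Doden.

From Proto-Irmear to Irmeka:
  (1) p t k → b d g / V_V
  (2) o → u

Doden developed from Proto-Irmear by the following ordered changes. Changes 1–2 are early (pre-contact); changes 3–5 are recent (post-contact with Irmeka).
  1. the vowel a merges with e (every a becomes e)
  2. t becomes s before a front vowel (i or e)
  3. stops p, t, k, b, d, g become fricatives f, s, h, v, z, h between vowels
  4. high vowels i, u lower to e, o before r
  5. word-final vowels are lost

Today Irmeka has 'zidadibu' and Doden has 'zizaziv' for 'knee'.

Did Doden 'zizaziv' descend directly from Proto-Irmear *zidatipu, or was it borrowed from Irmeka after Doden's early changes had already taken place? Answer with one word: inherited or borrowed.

borrowed

If inherited, *zidatipu would pass through all of Doden's changes:
Doden: start from *zidatipu.
  rule 1 (vowel merger): zidatipu → zidetipu
  rule 2 (palatalisation): zidetipu → zidesipu
  rule 3 (intervocalic lenition): zidesipu → zizesifu
  rule 4: no change — zizesifu
  rule 5 (apocope): zizesifu → zizesif
  ⇒ Doden zizesif
If borrowed from Irmeka 'zidadibu' after the early changes, it would undergo only the recent ones:
  rule 3 (intervocalic lenition): zidadibu → zizazivu
  rule 4 (pre-rhotic lowering): no change (zizazivu)
  rule 5 (apocope): zizazivu → zizaziv
  ⇒ as a loan: zizaziv
Doden 'zizaziv' matches the loan outcome 'zizaziv', not the inherited 'zizesif' — it skipped the early Doden changes, so it was borrowed from Irmeka.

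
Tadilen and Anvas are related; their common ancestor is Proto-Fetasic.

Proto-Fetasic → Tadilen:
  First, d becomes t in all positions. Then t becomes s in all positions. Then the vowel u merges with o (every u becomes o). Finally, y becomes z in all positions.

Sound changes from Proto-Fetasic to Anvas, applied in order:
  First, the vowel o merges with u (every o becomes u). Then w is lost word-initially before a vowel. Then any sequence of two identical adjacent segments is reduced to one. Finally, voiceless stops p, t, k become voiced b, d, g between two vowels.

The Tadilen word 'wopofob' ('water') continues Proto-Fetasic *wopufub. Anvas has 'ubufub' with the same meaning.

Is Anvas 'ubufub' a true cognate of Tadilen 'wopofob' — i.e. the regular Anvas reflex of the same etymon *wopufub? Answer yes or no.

yes

Derive the expected Anvas reflex of *wopufub:
Anvas: start from *wopufub.
  rule 1 (vowel merger): wopufub → wupufub
  rule 2 (glide loss): wupufub → upufub
  rule 3: no change — upufub
  rule 4 (intervocalic voicing): upufub → ubufub
  ⇒ Anvas ubufub
Anvas 'ubufub' matches the regular reflex exactly, so the pair is cognate.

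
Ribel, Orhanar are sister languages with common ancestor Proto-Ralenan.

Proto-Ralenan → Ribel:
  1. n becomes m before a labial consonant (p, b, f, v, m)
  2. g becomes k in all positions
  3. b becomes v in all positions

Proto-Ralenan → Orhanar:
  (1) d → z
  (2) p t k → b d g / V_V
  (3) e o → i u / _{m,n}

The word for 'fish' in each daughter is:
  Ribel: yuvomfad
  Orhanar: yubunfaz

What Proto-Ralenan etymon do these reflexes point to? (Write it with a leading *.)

Position 8: Ribel has d, Orhanar has z. Ribel preserves d here (none of its changes turn any other segment into d), so the proto-segment is *d.
Position 4: Ribel has o, Orhanar has u. Ribel preserves o here (none of its changes turn any other segment into o), so the proto-segment is *o.
This points to *yubonfad. Verify forward in each daughter:
Ribel: *yubonfad > yubomfad > yuvomfad  (by nasal place assimilation, unconditioned shift)
Orhanar: *yubonfad > yubonfaz > yubunfaz  (by unconditioned shift, pre-nasal raising)
Only *yubonfad yields all of Ribel yuvomfad, Orhanar yubunfaz.

*yubonfad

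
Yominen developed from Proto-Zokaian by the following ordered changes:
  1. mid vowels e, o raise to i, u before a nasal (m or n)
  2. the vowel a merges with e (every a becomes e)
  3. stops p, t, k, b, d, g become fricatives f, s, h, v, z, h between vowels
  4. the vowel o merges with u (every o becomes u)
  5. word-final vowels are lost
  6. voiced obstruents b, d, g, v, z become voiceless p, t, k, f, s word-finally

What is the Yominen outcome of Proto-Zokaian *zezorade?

zezures

Yominen: *zezorade
  zezorade (rule 1 does not apply)
  zezorade → zezorede   [vowel merger]
  zezorede → zezoreze   [intervocalic lenition]
  zezoreze → zezureze   [vowel merger]
  zezureze → zezurez   [apocope]
  zezurez → zezures   [final devoicing]
  giving Yominen zezures.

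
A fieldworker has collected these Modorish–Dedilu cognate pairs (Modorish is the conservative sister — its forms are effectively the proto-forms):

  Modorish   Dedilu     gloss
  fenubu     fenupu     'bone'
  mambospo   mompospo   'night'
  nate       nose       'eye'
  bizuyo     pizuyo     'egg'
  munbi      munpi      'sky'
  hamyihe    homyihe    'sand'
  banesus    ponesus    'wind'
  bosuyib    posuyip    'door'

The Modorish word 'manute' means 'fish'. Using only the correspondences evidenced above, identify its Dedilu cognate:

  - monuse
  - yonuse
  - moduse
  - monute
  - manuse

banesus ~ ponesus — Modorish a corresponds to Dedilu o after a consonant, before a nasal.
nate ~ nose — Modorish t corresponds to Dedilu s between vowels (before a front vowel).
Applying these to Modorish 'manute':
  manute → monute   (a→o after a consonant, before a nasal)
  monute → monuse   (t→s between vowels (before a front vowel))
So the Dedilu cognate is 'monuse'.

monuse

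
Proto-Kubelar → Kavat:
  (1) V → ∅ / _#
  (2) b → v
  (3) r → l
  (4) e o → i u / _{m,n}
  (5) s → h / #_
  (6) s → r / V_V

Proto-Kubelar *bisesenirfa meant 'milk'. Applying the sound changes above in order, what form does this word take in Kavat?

Kavat: *bisesenirfa > bisesenirf > visesenirf > visesenilf > visesinilf > virerinilf  (by apocope, unconditioned shift, unconditioned shift, pre-nasal raising, rhotacism)

virerinilf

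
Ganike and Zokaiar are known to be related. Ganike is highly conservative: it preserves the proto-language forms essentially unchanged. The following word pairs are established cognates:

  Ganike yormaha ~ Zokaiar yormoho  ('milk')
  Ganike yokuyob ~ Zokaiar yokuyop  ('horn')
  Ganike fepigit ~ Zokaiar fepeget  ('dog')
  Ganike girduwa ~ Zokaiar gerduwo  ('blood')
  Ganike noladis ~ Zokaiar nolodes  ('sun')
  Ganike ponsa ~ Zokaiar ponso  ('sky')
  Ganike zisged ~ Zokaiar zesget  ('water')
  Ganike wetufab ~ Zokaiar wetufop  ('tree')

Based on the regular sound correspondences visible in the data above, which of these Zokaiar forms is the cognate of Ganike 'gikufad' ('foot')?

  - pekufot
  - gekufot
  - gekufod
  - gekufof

fepigit ~ fepeget, noladis ~ nolodes — Ganike i corresponds to Zokaiar e after a consonant, before a consonant other than r, m, n, p, b, f, v.
yormaha ~ yormoho, noladis ~ nolodes — Ganike a corresponds to Zokaiar o after a consonant, before a consonant other than r, m, n, p, b, f, v.
zisged ~ zesget — Ganike d corresponds to Zokaiar t word-finally.
Applying these to Ganike 'gikufad':
  gikufad → gekufad   (i→e after a consonant, before a consonant other than r, m, n, p, b, f, v)
  gekufad → gekufod   (a→o after a consonant, before a consonant other than r, m, n, p, b, f, v)
  gekufod → gekufot   (d→t word-finally)
So the Zokaiar cognate is 'gekufot'.

gekufot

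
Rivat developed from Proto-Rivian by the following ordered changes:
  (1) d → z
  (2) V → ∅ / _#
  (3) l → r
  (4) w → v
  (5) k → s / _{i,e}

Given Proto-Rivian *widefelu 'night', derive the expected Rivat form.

Rivat: start from *widefelu.
  rule 1 (unconditioned shift): widefelu → wizefelu
  rule 2 (apocope): wizefelu → wizefel
  rule 3 (unconditioned shift): wizefel → wizefer
  rule 4 (unconditioned shift): wizefer → vizefer
  rule 5: no change — vizefer
  ⇒ Rivat vizefer

vizefer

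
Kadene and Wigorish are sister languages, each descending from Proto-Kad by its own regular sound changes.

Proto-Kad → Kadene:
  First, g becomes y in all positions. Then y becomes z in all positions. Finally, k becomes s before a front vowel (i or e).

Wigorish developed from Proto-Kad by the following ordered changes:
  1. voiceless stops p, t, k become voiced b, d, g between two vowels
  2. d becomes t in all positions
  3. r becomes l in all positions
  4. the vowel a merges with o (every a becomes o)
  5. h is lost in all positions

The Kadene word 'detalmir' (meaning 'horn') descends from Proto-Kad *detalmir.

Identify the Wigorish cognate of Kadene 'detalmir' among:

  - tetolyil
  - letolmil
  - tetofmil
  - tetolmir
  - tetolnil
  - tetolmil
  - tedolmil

tetolmil

Wigorish: *detalmir
  detalmir → dedalmir   [intervocalic voicing]
  dedalmir → tetalmir   [unconditioned shift]
  tetalmir → tetalmil   [unconditioned shift]
  tetalmil → tetolmil   [vowel merger]
  tetolmil (rule 5 does not apply)
  giving Wigorish tetolmil.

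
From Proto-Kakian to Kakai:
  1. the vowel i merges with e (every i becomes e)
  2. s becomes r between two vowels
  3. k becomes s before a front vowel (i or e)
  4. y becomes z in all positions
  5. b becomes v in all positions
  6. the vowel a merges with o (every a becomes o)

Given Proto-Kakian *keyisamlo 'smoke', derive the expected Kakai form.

Kakai: *keyisamlo > keyesamlo > keyeramlo > seyeramlo > sezeramlo > sezeromlo  (by vowel merger, rhotacism, palatalisation, unconditioned shift, vowel merger)

sezeromlo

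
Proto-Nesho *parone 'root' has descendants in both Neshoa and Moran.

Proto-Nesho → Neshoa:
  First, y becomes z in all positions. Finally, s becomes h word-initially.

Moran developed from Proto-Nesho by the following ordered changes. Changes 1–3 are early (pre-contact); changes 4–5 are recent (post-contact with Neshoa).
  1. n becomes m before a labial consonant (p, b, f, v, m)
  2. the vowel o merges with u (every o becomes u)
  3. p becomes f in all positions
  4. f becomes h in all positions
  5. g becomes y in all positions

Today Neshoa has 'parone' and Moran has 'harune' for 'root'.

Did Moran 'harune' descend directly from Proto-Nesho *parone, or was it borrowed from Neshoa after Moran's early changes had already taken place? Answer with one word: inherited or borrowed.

inherited

If inherited, *parone would pass through all of Moran's changes:
Moran: *parone
  parone (rule 1 does not apply)
  parone → parune   [vowel merger]
  parune → farune   [unconditioned shift]
  farune → harune   [unconditioned shift]
  harune (rule 5 does not apply)
  giving Moran harune.
If borrowed from Neshoa 'parone' after the early changes, it would undergo only the recent ones:
  rule 4 (unconditioned shift): no change (parone)
  rule 5 (unconditioned shift): no change (parone)
  ⇒ as a loan: parone
Moran 'harune' matches the inherited outcome exactly, so it is an inherited cognate, not a loan.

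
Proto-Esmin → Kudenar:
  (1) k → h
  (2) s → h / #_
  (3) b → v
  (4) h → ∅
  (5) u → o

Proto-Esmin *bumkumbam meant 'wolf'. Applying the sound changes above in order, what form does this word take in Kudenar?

vomomvam

Kudenar: start from *bumkumbam.
  rule 1 (unconditioned shift): bumkumbam → bumhumbam
  rule 2: no change — bumhumbam
  rule 3 (unconditioned shift): bumhumbam → vumhumvam
  rule 4 (h-loss): vumhumvam → vumumvam
  rule 5 (vowel merger): vumumvam → vomomvam
  ⇒ Kudenar vomomvam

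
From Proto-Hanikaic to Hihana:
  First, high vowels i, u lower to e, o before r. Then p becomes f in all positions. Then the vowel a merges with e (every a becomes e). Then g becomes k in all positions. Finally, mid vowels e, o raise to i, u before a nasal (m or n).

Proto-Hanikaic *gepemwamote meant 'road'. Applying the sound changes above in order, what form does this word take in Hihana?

kefimwimote

Hihana: start from *gepemwamote.
  rule 1: no change — gepemwamote
  rule 2 (unconditioned shift): gepemwamote → gefemwamote
  rule 3 (vowel merger): gefemwamote → gefemwemote
  rule 4 (unconditioned shift): gefemwemote → kefemwemote
  rule 5 (pre-nasal raising): kefemwemote → kefimwimote
  ⇒ Hihana kefimwimote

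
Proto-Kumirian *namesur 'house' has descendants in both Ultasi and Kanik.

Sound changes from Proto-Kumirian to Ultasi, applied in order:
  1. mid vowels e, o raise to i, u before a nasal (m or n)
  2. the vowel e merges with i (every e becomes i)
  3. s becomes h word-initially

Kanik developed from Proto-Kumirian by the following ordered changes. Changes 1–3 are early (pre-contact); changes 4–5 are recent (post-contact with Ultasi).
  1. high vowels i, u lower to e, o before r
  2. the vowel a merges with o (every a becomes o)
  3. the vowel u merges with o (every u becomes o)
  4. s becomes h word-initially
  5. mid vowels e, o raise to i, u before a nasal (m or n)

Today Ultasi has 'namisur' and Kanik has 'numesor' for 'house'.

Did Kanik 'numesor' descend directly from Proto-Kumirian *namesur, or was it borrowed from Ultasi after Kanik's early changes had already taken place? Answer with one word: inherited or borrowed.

If inherited, *namesur would pass through all of Kanik's changes:
Kanik: *namesur > namesor > nomesor > numesor  (by pre-rhotic lowering, vowel merger, pre-nasal raising)
If borrowed from Ultasi 'namisur' after the early changes, it would undergo only the recent ones:
  rule 4 (debuccalisation): no change (namisur)
  rule 5 (pre-nasal raising): no change (namisur)
  ⇒ as a loan: namisur
Kanik 'numesor' matches the inherited outcome exactly, so it is an inherited cognate, not a loan.

inherited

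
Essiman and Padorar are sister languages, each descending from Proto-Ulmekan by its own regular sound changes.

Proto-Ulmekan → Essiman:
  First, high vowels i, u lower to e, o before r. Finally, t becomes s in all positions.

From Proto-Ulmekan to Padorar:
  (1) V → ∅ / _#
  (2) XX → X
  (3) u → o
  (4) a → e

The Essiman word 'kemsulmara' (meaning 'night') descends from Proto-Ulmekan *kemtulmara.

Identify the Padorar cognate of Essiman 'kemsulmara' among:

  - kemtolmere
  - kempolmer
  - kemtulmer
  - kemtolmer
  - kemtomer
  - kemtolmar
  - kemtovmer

kemtolmer

Padorar: *kemtulmara > kemtulmar > kemtolmar > kemtolmer  (by apocope, vowel merger, vowel merger)
The other candidates each miss or misapply at least one Padorar change.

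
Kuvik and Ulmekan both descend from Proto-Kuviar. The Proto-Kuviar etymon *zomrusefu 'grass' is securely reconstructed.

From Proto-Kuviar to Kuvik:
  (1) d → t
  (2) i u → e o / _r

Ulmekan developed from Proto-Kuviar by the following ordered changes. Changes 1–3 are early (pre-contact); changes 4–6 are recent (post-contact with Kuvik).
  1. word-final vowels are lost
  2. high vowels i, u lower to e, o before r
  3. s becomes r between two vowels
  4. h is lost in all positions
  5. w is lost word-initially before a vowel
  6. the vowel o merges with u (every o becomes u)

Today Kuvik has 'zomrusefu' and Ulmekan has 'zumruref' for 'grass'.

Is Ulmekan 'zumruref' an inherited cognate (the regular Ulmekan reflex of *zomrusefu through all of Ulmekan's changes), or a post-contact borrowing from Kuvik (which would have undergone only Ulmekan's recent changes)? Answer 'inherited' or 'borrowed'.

inherited

If inherited, *zomrusefu would pass through all of Ulmekan's changes:
Ulmekan: *zomrusefu > zomrusef > zomruref > zumruref  (by apocope, rhotacism, vowel merger)
If borrowed from Kuvik 'zomrusefu' after the early changes, it would undergo only the recent ones:
  rule 4 (h-loss): no change (zomrusefu)
  rule 5 (glide loss): no change (zomrusefu)
  rule 6 (vowel merger): zomrusefu → zumrusefu
  ⇒ as a loan: zumrusefu
Ulmekan 'zumruref' matches the inherited outcome exactly, so it is an inherited cognate, not a loan.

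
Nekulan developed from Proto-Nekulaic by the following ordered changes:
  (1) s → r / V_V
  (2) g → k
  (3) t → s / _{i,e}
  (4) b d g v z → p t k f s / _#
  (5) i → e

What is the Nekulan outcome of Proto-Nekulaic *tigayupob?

Nekulan: *tigayupob
  tigayupob (rule 1 does not apply)
  tigayupob → tikayupob   [unconditioned shift]
  tikayupob → sikayupob   [palatalisation]
  sikayupob → sikayupop   [final devoicing]
  sikayupop → sekayupop   [vowel merger]
  giving Nekulan sekayupop.

sekayupop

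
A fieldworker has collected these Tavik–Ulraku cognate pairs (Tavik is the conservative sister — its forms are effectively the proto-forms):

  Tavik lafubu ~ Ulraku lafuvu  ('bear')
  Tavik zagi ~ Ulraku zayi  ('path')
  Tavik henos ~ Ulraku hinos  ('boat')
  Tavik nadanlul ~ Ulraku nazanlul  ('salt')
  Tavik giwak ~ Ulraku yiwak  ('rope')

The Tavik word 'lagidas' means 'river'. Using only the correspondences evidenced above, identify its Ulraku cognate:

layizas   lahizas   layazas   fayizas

layizas

zagi ~ zayi — Tavik g corresponds to Ulraku y between vowels (before a front vowel).
nadanlul ~ nazanlul — Tavik d corresponds to Ulraku z between vowels (before a back vowel).
Applying these to Tavik 'lagidas':
  lagidas → layidas   (g→y between vowels (before a front vowel))
  layidas → layizas   (d→z between vowels (before a back vowel))
So the Ulraku cognate is 'layizas'.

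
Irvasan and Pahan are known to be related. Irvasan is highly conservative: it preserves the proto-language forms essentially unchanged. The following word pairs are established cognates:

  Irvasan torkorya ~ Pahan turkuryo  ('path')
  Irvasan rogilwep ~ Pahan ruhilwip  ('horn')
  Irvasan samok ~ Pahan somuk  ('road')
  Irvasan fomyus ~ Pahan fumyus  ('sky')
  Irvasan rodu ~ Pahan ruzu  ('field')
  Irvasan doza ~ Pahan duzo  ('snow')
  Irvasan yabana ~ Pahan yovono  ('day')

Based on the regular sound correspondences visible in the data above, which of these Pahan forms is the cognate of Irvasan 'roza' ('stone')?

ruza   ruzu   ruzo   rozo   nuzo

ruzo

rogilwep ~ ruhilwip, samok ~ somuk — Irvasan o corresponds to Pahan u after a consonant, before a consonant other than r, m, n, p, b, f, v.
torkorya ~ turkuryo, doza ~ duzo — Irvasan a corresponds to Pahan o word-finally.
Applying these to Irvasan 'roza':
  roza → ruza   (o→u after a consonant, before a consonant other than r, m, n, p, b, f, v)
  ruza → ruzo   (a→o word-finally)
So the Pahan cognate is 'ruzo'.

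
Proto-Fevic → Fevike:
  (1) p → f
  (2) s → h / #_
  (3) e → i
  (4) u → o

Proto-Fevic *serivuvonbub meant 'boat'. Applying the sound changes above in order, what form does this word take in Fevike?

Fevike: *serivuvonbub
  serivuvonbub (rule 1 does not apply)
  serivuvonbub → herivuvonbub   [debuccalisation]
  herivuvonbub → hirivuvonbub   [vowel merger]
  hirivuvonbub → hirivovonbob   [vowel merger]
  giving Fevike hirivovonbob.

hirivovonbob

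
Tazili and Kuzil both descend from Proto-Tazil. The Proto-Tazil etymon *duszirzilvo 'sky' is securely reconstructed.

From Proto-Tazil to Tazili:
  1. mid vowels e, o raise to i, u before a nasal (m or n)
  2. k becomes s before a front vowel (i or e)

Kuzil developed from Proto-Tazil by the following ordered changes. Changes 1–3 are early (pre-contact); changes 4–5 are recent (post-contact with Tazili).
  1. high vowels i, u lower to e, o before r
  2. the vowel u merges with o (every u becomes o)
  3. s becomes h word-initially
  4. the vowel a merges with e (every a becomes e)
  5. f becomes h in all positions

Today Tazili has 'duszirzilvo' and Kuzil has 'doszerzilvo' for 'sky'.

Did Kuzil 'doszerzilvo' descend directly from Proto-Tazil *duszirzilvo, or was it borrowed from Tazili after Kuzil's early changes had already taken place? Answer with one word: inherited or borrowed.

inherited

If inherited, *duszirzilvo would pass through all of Kuzil's changes:
Kuzil: start from *duszirzilvo.
  rule 1 (pre-rhotic lowering): duszirzilvo → duszerzilvo
  rule 2 (vowel merger): duszerzilvo → doszerzilvo
  rule 3: no change — doszerzilvo
  rule 4: no change — doszerzilvo
  rule 5: no change — doszerzilvo
  ⇒ Kuzil doszerzilvo
If borrowed from Tazili 'duszirzilvo' after the early changes, it would undergo only the recent ones:
  rule 4 (vowel merger): no change (duszirzilvo)
  rule 5 (unconditioned shift): no change (duszirzilvo)
  ⇒ as a loan: duszirzilvo
Kuzil 'doszerzilvo' matches the inherited outcome exactly, so it is an inherited cognate, not a loan.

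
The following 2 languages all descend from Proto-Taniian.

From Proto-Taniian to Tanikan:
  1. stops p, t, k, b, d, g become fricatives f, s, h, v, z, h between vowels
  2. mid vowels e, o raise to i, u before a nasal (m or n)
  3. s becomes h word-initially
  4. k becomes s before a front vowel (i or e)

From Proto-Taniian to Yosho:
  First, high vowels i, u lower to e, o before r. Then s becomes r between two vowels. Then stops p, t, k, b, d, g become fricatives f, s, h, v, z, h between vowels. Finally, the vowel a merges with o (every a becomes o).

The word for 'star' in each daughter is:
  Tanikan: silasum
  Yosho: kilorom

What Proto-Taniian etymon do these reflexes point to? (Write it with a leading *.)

*kilasom

Position 6: Tanikan has u, Yosho has o. Taking the neighbouring segments as reconstructed: Tanikan u could go back to *o or *u; Yosho o could go back to *a or *o — the one source consistent with every daughter is *o.
Position 1: Tanikan has s, Yosho has k. Yosho preserves k here (none of its changes turn any other segment into k), so the proto-segment is *k.
Position 5: Tanikan has s, Yosho has r. Taking the neighbouring segments as reconstructed: Tanikan s could go back to *t or *s; Yosho r could go back to *s or *r — the one source consistent with every daughter is *s.
Continuing position by position gives *kilasom; check it forward:
Tanikan: start from *kilasom.
  rule 1: no change — kilasom
  rule 2 (pre-nasal raising): kilasom → kilasum
  rule 3: no change — kilasum
  rule 4 (palatalisation): kilasum → silasum
  ⇒ Tanikan silasum
Yosho: *kilasom
  kilasom (rule 1 does not apply)
  kilasom → kilarom   [rhotacism]
  kilarom (rule 3 does not apply)
  kilarom → kilorom   [vowel merger]
  giving Yosho kilorom.
Only *kilasom yields all of Tanikan silasum, Yosho kilorom.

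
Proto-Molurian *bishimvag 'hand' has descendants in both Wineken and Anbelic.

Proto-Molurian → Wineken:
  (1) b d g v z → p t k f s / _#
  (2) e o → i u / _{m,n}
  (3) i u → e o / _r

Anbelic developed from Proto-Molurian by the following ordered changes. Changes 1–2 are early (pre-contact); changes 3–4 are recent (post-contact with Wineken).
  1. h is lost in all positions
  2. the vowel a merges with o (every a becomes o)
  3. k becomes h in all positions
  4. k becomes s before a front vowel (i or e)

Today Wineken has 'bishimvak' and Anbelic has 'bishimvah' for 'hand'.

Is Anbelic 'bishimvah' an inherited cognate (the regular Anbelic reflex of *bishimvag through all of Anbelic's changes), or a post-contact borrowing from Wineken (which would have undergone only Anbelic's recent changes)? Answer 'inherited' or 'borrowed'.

borrowed

If inherited, *bishimvag would pass through all of Anbelic's changes:
Anbelic: *bishimvag
  bishimvag → bisimvag   [h-loss]
  bisimvag → bisimvog   [vowel merger]
  bisimvog (rule 3 does not apply)
  bisimvog (rule 4 does not apply)
  giving Anbelic bisimvog.
If borrowed from Wineken 'bishimvak' after the early changes, it would undergo only the recent ones:
  rule 3 (unconditioned shift): bishimvak → bishimvah
  rule 4 (palatalisation): no change (bishimvah)
  ⇒ as a loan: bishimvah
Anbelic 'bishimvah' matches the loan outcome 'bishimvah', not the inherited 'bisimvog' — it skipped the early Anbelic changes, so it was borrowed from Wineken.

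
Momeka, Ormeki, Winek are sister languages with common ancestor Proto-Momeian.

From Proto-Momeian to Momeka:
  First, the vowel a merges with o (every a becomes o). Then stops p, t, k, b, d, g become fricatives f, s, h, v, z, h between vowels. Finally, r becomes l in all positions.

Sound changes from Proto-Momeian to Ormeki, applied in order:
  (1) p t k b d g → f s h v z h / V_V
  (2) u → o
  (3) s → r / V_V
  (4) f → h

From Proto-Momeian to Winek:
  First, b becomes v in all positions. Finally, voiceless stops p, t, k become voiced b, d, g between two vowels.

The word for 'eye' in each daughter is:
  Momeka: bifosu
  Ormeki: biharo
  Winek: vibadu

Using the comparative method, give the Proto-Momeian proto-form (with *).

*bipatu

Position 6: Momeka has u, Ormeki has o, Winek has u. Momeka preserves u here (none of its changes turn any other segment into u), so the proto-segment is *u.
Position 4: Momeka has o, Ormeki has a, Winek has a. Ormeki preserves a here (none of its changes turn any other segment into a), so the proto-segment is *a.
Position 5: Momeka has s, Ormeki has r, Winek has d. Taking the neighbouring segments as reconstructed: Momeka s could go back to *t or *s; Ormeki r could go back to *t or *s or *r; Winek d could go back to *t or *d — the one source consistent with every daughter is *t.
Verify the candidate proto-form against each daughter:
Momeka: *bipatu > bipotu > bifosu  (by vowel merger, intervocalic lenition)
Ormeki: start from *bipatu.
  rule 1 (intervocalic lenition): bipatu → bifasu
  rule 2 (vowel merger): bifasu → bifaso
  rule 3 (rhotacism): bifaso → bifaro
  rule 4 (unconditioned shift): bifaro → biharo
  ⇒ Ormeki biharo
Winek: start from *bipatu.
  rule 1 (unconditioned shift): bipatu → vipatu
  rule 2 (intervocalic voicing): vipatu → vibadu
  ⇒ Winek vibadu
Only *bipatu yields all of Momeka bifosu, Ormeki biharo, Winek vibadu.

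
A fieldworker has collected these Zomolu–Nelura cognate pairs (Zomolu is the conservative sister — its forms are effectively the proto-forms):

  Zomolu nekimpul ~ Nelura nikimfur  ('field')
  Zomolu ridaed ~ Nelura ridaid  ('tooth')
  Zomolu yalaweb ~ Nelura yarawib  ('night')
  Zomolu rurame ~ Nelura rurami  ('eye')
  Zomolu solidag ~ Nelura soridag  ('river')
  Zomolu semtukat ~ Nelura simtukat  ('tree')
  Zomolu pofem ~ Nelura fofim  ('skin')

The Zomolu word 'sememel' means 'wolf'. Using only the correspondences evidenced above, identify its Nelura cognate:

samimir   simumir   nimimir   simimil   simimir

simimir

semtukat ~ simtukat, pofem ~ fofim — Zomolu e corresponds to Nelura i after a consonant, before a nasal.
nekimpul ~ nikimfur — Zomolu e corresponds to Nelura i after a consonant, before a consonant other than r, m, n, p, b, f, v.
nekimpul ~ nikimfur — Zomolu l corresponds to Nelura r word-finally.
Applying these to Zomolu 'sememel':
  sememel → simemel   (e→i after a consonant, before a nasal)
  simemel → simimel   (e→i after a consonant, before a nasal)
  simimel → simimil   (e→i after a consonant, before a consonant other than r, m, n, p, b, f, v)
  simimil → simimir   (l→r word-finally)
So the Nelura cognate is 'simimir'.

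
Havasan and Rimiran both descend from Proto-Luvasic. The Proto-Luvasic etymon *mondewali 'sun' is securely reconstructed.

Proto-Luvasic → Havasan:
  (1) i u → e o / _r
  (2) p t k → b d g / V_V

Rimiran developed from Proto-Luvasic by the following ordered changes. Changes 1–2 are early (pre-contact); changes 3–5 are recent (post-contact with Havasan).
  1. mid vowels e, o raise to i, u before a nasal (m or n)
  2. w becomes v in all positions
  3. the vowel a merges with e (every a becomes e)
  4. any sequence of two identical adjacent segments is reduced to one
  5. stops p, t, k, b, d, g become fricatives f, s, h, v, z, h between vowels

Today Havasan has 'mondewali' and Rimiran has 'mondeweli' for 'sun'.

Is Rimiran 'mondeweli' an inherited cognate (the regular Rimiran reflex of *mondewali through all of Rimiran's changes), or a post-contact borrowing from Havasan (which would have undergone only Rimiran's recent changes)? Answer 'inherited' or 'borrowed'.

borrowed

If inherited, *mondewali would pass through all of Rimiran's changes:
Rimiran: *mondewali > mundewali > mundevali > mundeveli  (by pre-nasal raising, unconditioned shift, vowel merger)
If borrowed from Havasan 'mondewali' after the early changes, it would undergo only the recent ones:
  rule 3 (vowel merger): mondewali → mondeweli
  rule 4 (degemination): no change (mondeweli)
  rule 5 (intervocalic lenition): no change (mondeweli)
  ⇒ as a loan: mondeweli
Rimiran 'mondeweli' matches the loan outcome 'mondeweli', not the inherited 'mundeveli' — it skipped the early Rimiran changes, so it was borrowed from Havasan.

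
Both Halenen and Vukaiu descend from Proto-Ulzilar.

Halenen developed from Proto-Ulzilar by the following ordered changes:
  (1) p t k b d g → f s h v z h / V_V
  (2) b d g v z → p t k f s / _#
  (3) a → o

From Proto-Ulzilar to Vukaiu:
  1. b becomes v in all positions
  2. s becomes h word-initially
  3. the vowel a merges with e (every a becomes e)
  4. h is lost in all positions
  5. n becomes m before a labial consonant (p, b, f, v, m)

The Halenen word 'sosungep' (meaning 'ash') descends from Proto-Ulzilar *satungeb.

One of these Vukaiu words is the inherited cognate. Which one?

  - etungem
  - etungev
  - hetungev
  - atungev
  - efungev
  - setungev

Vukaiu: *satungeb
  satungeb → satungev   [unconditioned shift]
  satungev → hatungev   [debuccalisation]
  hatungev → hetungev   [vowel merger]
  hetungev → etungev   [h-loss]
  etungev (rule 5 does not apply)
  giving Vukaiu etungev.
The other candidates each miss or misapply at least one Vukaiu change.

etungev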